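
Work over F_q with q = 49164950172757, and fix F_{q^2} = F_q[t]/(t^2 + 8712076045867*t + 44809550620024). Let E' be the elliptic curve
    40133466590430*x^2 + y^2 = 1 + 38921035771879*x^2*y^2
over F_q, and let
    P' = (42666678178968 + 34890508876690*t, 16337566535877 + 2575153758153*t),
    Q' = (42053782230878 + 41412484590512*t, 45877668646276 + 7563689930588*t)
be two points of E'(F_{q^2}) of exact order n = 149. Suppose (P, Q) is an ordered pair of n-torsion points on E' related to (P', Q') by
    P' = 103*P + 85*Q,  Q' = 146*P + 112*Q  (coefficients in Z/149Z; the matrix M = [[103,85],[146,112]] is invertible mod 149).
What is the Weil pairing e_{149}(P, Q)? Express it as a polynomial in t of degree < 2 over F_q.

Under M = [[103,85],[146,112]] in GL_2(Z/149), e_{149}(P',Q') = e_{149}(P,Q)^(103*112-85*146 mod 149).
det(M) mod 149 = 20; its inverse in (Z/149)^* is 82 (check: 20*82 mod 149 = 1).
Edwards->Montgomery: u=(1+y)/(1-y), v=u/x -> 10732065368705v^2=u^3+23470342331577u^2+u; then x_W=12594345247827u+4981592031592: y^2=x^3+8200378663147*x+24843836463843.
Miller loop for e_{149} over F_{49164950172757^2}: bits of 149 = 10010101; 7 double steps + 3 add steps, l/v at each.
The quotient is 20806042845408 + 10307793696715*t.
(20806042845408 + 10307793696715*t)^{82} mod (49164950172757,f) = 40592713715618 + 13053939569683*t.

40592713715618 + 13053939569683*t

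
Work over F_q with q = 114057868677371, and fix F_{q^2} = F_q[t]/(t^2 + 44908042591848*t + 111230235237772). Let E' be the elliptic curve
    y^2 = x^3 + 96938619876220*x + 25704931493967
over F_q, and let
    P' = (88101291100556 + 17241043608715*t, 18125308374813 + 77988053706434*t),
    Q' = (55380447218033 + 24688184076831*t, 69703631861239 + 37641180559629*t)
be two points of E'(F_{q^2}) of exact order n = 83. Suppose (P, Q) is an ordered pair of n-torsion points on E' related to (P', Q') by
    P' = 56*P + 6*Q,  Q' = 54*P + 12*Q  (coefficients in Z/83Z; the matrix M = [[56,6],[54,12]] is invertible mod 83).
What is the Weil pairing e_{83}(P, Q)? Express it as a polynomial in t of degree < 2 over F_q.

Alternating bilinearity on E[83] (values in mu_{83} in F_{114057868677371^2}) gives e(P',Q') = e(P,Q)^det(M).
det M = 56*12 - 6*54 = 348 = 16 (mod 83); 16^{-1} = 26 (mod 83).
Run Miller on y^2=x^3+96938619876220*x+25704931493967 over F_{114057868677371}: ladder 1010011 (7 bits); e = f_P(D_Q)/f_Q(D_P).
Result: e(P',Q') = 72344427945712 + 23083745749857*t.
Thus e_{83}(P,Q) = 103098560468457 + 62040814174300*t.

103098560468457 + 62040814174300*t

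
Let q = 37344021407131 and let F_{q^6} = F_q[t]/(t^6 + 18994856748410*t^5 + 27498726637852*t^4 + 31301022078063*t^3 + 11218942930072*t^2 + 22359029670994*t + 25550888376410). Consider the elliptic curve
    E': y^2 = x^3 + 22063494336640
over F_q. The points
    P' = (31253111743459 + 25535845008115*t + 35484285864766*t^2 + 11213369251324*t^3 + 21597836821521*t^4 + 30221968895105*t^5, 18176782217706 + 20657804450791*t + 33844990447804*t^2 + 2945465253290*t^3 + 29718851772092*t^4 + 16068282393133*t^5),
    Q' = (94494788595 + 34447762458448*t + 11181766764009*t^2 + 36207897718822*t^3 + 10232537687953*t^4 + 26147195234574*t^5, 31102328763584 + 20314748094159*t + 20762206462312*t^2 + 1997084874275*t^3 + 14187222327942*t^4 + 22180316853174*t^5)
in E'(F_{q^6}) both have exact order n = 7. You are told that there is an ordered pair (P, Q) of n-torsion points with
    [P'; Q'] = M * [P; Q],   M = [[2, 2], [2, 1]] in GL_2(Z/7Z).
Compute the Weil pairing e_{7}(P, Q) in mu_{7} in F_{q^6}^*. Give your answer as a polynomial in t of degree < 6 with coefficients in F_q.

20186619062694 + 11686568426483*t + 1313964514410*t^2 + 37145914794803*t^3 + 15691739944442*t^4 + 17491255085946*t^5

e_{7}(aP+bQ,cP+dQ) = e_{7}(P,Q)^(ad-bc); with (a,b,c,d)=(2,2,2,1) this gives the det-7 law.
det M = 2*1 - 2*2 = -2 = 5 (mod 7); 5^{-1} = 3 (mod 7).
Double-and-add over 111: 3-1 doublings, 3-1 additions; each step l_{T,T}/v_{2T} or l_{T,P'}/v at Q'+S for random S.
So e_{7}(P',Q') = 17367778483217 + 16588225782705*t + 9922332865031*t^2 + 20342538194006*t^3 + 36391634408666*t^4 + 26498773370647*t^5.
Raise to 3: e(P,Q) = 20186619062694 + 11686568426483*t + 1313964514410*t^2 + 37145914794803*t^3 + 15691739944442*t^4 + 17491255085946*t^5 in mu_{7}.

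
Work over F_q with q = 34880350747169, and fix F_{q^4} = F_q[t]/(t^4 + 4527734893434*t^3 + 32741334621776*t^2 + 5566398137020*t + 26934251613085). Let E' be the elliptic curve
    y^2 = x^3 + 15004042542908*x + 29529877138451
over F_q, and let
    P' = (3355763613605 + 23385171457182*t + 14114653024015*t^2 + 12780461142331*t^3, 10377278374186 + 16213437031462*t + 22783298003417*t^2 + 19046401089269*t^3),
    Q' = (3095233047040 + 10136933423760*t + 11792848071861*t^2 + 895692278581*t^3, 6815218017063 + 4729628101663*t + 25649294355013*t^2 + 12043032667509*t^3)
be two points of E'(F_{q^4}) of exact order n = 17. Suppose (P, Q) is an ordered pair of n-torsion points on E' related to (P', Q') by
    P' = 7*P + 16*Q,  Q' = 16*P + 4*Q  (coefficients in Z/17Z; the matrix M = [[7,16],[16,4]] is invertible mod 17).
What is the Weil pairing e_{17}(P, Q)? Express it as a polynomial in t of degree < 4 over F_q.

10127383946848 + 30805372040112*t + 26773381497280*t^2 + 7273079274502*t^3

Under M = [[7,16],[16,4]] in GL_2(Z/17), e_{17}(P',Q') = e_{17}(P,Q)^(7*4-16*16 mod 17).
Hence e(P,Q) = e(P',Q')^{12} where 12 = 10^{-1} mod 17.
5-bit Miller (10001) on E'/F_{34880350747169} with a'=15004042542908, b'=29529877138451: accumulate tangent/chord ratios at Q'+S and P'+S'.
Miller gives e_{17}(P',Q') = 24362975212866 + 15660263902685*t + 33554617333825*t^2 + 29575378270570*t^3 in F_{34880350747169^4}.
e_{17}(P,Q) = (24362975212866 + 15660263902685*t + 33554617333825*t^2 + 29575378270570*t^3)^{12} = 10127383946848 + 30805372040112*t + 26773381497280*t^2 + 7273079274502*t^3.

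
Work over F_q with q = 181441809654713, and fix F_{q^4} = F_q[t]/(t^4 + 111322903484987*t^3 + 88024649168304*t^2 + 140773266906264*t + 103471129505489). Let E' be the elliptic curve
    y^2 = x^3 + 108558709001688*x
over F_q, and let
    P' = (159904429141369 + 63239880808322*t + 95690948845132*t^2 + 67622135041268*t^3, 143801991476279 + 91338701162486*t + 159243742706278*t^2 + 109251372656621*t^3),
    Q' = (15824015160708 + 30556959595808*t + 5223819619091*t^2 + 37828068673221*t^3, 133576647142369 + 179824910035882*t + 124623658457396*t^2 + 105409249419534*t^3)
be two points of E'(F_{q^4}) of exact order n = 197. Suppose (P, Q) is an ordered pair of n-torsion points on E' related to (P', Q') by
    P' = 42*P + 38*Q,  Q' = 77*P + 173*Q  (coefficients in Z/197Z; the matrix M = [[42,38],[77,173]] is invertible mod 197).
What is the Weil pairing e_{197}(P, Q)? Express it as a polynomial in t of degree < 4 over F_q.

45727524704934 + 179326473892972*t + 145575773210987*t^2 + 133692742731732*t^3

e_{197} is bilinear + alternating on E[197], so e_{197}(42*P + 38*Q, 77*P + 173*Q) = e_{197}(P,Q)^(42*173-38*77).
42*173 - 38*77 = 4340; reduced mod 197: det = 6, inverse 33.
Double-and-add over 11000101: 8-1 doublings, 4-1 additions; each step l_{T,T}/v_{2T} or l_{T,P'}/v at Q'+S for random S.
So e_{197}(P',Q') = 6543437269546 + 147581414401094*t + 130697711341429*t^2 + 152698290825946*t^3.
Thus e_{197}(P,Q) = 45727524704934 + 179326473892972*t + 145575773210987*t^2 + 133692742731732*t^3.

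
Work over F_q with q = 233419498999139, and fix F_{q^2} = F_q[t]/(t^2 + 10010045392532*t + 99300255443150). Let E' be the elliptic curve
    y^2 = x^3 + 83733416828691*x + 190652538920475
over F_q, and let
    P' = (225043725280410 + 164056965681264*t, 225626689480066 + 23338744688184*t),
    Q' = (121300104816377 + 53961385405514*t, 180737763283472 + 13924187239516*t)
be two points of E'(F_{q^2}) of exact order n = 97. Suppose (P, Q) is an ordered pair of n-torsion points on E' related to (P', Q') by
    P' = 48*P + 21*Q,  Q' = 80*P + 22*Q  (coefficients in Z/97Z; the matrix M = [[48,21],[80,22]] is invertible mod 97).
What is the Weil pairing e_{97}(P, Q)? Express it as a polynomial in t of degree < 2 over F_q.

186635377219023 + 47046656777467*t

Since e_{97}(P,P)=e_{97}(Q,Q)=1 and e_{97}(Q,P)=e_{97}(P,Q)^{-1}, expanding e_{97}(48*P + 21*Q,80*P + 22*Q) leaves e(P,Q)^det(M).
Inverting 55 mod 97: 30. Thus e_{97}(P,Q) = e(P',Q')^{30}.
Build f_{97,P'} and f_{97,Q'} via the 7-bit ladder of 97=1100001_2; evaluate at shifted divisors; quotient in F_{233419498999139^2}.
Miller gives e_{97}(P',Q') = 152234572241990 + 84548807469039*t in F_{233419498999139^2}.
Hence e(P,Q) = 186635377219023 + 47046656777467*t in F_{233419498999139^2}^*.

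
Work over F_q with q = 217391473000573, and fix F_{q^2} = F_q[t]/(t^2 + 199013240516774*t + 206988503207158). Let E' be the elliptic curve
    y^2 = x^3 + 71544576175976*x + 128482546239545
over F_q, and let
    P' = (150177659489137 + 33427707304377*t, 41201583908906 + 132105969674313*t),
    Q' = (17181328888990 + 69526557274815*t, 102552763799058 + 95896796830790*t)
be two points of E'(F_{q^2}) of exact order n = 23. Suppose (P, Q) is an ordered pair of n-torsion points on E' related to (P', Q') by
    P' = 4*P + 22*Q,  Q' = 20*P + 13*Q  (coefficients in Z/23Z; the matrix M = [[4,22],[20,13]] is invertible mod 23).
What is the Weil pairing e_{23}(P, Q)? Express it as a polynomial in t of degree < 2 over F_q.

141710671065912 + 64157889390198*t

Since e_{23}(P,P)=e_{23}(Q,Q)=1 and e_{23}(Q,P)=e_{23}(P,Q)^{-1}, expanding e_{23}(4*P + 22*Q,20*P + 13*Q) leaves e(P,Q)^det(M).
4*13 - 22*20 = -388; reduced mod 23: det = 3, inverse 8.
Miller loop for e_{23} over F_{217391473000573^2}: bits of 23 = 10111; 4 double steps + 3 add steps, l/v at each.
The quotient is 216466563332283 + 102099478647548*t.
(216466563332283 + 102099478647548*t)^{8} mod (217391473000573,f) = 141710671065912 + 64157889390198*t.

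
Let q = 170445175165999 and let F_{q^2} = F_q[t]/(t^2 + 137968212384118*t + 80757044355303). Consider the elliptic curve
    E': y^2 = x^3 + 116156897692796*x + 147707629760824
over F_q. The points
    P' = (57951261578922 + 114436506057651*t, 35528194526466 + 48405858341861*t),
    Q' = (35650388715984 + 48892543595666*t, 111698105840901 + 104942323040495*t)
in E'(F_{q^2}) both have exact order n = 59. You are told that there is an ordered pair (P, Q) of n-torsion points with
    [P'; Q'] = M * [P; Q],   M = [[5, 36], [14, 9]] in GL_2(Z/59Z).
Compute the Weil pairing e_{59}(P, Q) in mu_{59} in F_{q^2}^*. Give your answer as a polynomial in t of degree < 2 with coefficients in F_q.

71030997595847 + 157377716259648*t

e_{59}(aP+bQ,cP+dQ) = e_{59}(P,Q)^(ad-bc); with (a,b,c,d)=(5,36,14,9) this gives the det-59 law.
det(M) mod 59 = 13; its inverse in (Z/59)^* is 50 (check: 13*50 mod 59 = 1).
Run Miller on y^2=x^3+116156897692796*x+147707629760824 over F_{170445175165999}: ladder 111011 (6 bits); e = f_P(D_Q)/f_Q(D_P).
So e_{59}(P',Q') = 148527393649419 + 33340020021711*t.
Thus e_{59}(P,Q) = 71030997595847 + 157377716259648*t.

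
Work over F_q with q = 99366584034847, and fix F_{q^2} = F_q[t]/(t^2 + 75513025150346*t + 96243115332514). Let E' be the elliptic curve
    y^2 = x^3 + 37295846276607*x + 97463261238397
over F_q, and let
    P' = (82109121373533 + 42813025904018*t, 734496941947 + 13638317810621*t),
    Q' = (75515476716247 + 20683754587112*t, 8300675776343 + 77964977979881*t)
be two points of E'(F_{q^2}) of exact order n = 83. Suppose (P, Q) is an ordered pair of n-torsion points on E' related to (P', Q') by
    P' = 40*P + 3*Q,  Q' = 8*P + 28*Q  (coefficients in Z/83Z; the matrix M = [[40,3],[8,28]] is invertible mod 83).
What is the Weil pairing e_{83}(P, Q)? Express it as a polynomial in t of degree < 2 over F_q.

Under M = [[40,3],[8,28]] in GL_2(Z/83), e_{83}(P',Q') = e_{83}(P,Q)^(40*28-3*8 mod 83).
det(M) mod 83 = 17; its inverse in (Z/83)^* is 44 (check: 17*44 mod 83 = 1).
Build f_{83,P'} and f_{83,Q'} via the 7-bit ladder of 83=1010011_2; evaluate at shifted divisors; quotient in F_{99366584034847^2}.
e_{83}(P',Q') = 23640471195710 + 7435195541608*t.
Raise to 44: e(P,Q) = 55375595377353 + 12947203375683*t in mu_{83}.

55375595377353 + 12947203375683*t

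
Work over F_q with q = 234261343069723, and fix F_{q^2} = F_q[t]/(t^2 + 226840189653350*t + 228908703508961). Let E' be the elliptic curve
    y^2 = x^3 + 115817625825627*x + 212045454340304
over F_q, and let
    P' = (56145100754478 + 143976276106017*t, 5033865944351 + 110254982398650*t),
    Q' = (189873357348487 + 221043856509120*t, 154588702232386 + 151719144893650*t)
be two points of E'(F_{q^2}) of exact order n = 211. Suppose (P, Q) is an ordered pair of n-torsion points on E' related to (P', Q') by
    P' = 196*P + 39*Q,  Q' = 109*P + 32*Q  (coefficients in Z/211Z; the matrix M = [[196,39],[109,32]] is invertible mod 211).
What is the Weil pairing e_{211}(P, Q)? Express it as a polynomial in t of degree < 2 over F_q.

e_{211}(aP+bQ,cP+dQ) = e_{211}(P,Q)^(ad-bc); with (a,b,c,d)=(196,39,109,32) this gives the det-211 law.
Inverting 122 mod 211: 64. Thus e_{211}(P,Q) = e(P',Q')^{64}.
n = 211 = (11010011)_2 (8 bits, wt 5); accumulate f_{211,P'}(Q'+S)/f_{211,P'}(S) along the 7-step ladder.
e_{211}(P',Q') = 209411260087741 + 122118767983523*t.
e_{211}(P,Q) = (209411260087741 + 122118767983523*t)^{64} = 62848013520370 + 160674325789355*t.

62848013520370 + 160674325789355*t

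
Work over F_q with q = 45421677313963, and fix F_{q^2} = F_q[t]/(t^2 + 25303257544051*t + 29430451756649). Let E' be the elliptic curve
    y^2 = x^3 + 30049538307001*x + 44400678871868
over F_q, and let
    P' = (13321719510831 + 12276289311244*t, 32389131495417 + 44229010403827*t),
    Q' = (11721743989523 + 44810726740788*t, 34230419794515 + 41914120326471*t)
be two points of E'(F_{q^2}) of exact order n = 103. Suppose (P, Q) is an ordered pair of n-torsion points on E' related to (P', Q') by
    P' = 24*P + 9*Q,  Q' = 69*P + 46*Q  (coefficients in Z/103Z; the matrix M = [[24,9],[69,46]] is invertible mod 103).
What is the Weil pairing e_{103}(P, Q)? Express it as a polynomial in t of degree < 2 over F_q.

35625599311846 + 21339730909372*t

Under M = [[24,9],[69,46]] in GL_2(Z/103), e_{103}(P',Q') = e_{103}(P,Q)^(24*46-9*69 mod 103).
So e_{103}(P,Q) = e_{103}(P',Q')^{74}, since 71*74 = 1 mod 103.
n = 103 = (1100111)_2 (7 bits, wt 5); accumulate f_{103,P'}(Q'+S)/f_{103,P'}(S) along the 6-step ladder.
The quotient is 6140222400725 + 3391766036672*t.
e_{103}(P,Q) = (6140222400725 + 3391766036672*t)^{74} = 35625599311846 + 21339730909372*t.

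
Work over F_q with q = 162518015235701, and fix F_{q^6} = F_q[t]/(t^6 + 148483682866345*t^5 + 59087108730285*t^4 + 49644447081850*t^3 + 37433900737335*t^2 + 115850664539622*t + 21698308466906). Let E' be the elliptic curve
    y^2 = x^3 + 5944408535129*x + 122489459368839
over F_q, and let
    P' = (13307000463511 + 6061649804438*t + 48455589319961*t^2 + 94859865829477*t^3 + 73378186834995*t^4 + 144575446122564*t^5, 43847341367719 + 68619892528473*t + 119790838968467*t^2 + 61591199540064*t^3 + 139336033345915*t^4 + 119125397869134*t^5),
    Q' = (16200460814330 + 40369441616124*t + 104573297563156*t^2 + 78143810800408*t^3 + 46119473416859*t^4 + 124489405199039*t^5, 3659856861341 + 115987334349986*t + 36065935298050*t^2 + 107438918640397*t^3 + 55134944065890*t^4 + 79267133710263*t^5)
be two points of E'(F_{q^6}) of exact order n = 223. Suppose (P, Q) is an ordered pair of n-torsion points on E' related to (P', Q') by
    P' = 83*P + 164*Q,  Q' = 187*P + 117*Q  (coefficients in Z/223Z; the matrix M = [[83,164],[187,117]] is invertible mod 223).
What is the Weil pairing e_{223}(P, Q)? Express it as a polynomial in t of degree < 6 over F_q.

109140713623573 + 154804093040642*t + 98195058195992*t^2 + 40081926481967*t^3 + 26358519303704*t^4 + 100486942111053*t^5

Alternating bilinearity on E[223] (values in mu_{223} in F_{162518015235701^6}) gives e(P',Q') = e(P,Q)^det(M).
83*117 - 164*187 = -20957; reduced mod 223: det = 5, inverse 134.
Double-and-add over 11011111: 8-1 doublings, 7-1 additions; each step l_{T,T}/v_{2T} or l_{T,P'}/v at Q'+S for random S.
f_P(D_Q)/f_Q(D_P) = 134357177623509 + 150999820908514*t + 62288711053981*t^2 + 128220979451717*t^3 + 42922618685325*t^4 + 102464612543313*t^5.
(134357177623509 + 150999820908514*t + 62288711053981*t^2 + 128220979451717*t^3 + 42922618685325*t^4 + 102464612543313*t^5)^{134} mod (162518015235701,f) = 109140713623573 + 154804093040642*t + 98195058195992*t^2 + 40081926481967*t^3 + 26358519303704*t^4 + 100486942111053*t^5.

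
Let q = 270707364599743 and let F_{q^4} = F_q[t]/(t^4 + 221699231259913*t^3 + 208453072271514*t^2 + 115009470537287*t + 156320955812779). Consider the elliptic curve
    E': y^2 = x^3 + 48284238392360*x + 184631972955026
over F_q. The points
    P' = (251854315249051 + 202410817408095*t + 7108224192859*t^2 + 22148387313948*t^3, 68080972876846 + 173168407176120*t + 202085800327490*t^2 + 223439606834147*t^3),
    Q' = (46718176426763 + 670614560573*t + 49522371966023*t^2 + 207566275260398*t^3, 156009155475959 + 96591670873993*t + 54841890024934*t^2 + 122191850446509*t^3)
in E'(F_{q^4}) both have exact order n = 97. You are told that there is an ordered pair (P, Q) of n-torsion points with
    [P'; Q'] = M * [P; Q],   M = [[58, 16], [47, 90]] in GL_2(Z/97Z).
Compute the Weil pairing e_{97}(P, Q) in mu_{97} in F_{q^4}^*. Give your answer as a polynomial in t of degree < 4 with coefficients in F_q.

255946444825445 + 100342714005268*t + 110375708122647*t^2 + 96163387972190*t^3

e_{97}(aP+bQ,cP+dQ) = e_{97}(P,Q)^(ad-bc); with (a,b,c,d)=(58,16,47,90) this gives the det-97 law.
So e_{97}(P,Q) = e_{97}(P',Q')^{81}, since 6*81 = 1 mod 97.
Build f_{97,P'} and f_{97,Q'} via the 7-bit ladder of 97=1100001_2; evaluate at shifted divisors; quotient in F_{270707364599743^4}.
e_{97}(P',Q') = 156020184029194 + 51029444059551*t + 139088157859264*t^2 + 173033749831074*t^3.
Thus e_{97}(P,Q) = 255946444825445 + 100342714005268*t + 110375708122647*t^2 + 96163387972190*t^3.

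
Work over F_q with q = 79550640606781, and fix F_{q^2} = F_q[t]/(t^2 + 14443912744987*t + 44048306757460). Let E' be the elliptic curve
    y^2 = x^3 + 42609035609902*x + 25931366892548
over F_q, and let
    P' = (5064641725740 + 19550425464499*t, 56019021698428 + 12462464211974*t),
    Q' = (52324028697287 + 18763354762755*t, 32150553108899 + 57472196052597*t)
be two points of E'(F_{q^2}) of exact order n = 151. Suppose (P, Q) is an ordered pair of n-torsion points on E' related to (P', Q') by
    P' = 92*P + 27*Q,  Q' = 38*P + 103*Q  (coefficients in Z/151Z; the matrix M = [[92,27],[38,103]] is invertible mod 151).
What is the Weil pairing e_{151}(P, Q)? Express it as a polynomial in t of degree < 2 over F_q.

25660105077316 + 74278729785780*t

Alternating bilinearity on E[151] (values in mu_{151} in F_{79550640606781^2}) gives e(P',Q') = e(P,Q)^det(M).
92*103 - 27*38 = 8450; reduced mod 151: det = 145, inverse 25.
Double-and-add over 10010111: 8-1 doublings, 5-1 additions; each step l_{T,T}/v_{2T} or l_{T,P'}/v at Q'+S for random S.
Miller gives e_{151}(P',Q') = 43758344754633 + 31260987941938*t in F_{79550640606781^2}.
(43758344754633 + 31260987941938*t)^{25} mod (79550640606781,f) = 25660105077316 + 74278729785780*t.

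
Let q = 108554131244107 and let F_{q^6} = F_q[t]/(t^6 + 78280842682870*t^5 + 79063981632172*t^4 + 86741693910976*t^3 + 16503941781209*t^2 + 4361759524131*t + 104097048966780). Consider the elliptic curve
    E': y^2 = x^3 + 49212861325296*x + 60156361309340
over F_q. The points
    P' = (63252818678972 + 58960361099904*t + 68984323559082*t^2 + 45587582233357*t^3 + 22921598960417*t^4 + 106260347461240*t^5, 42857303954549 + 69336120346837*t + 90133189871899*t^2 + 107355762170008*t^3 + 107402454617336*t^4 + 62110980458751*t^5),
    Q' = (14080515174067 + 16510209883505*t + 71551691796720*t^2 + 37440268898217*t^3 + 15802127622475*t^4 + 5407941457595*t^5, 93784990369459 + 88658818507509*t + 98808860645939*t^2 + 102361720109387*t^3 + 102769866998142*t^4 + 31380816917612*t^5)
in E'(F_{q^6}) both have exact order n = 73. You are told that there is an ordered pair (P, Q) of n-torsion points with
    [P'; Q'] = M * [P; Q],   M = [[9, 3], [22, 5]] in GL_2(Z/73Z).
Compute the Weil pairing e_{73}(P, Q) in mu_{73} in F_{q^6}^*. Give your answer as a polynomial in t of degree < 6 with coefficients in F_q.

Alternating bilinearity on E[73] (values in mu_{73} in F_{108554131244107^6}) gives e(P',Q') = e(P,Q)^det(M).
det M = 9*5 - 3*22 = -21 = 52 (mod 73); 52^{-1} = 66 (mod 73).
Double-and-add over 1001001: 7-1 doublings, 3-1 additions; each step l_{T,T}/v_{2T} or l_{T,P'}/v at Q'+S for random S.
e_{73}(P',Q') = 26902347471962 + 50298793599313*t + 82178645388444*t^2 + 45524348810598*t^3 + 17155699292746*t^4 + 11449741802605*t^5.
e_{73}(P,Q) = (26902347471962 + 50298793599313*t + 82178645388444*t^2 + 45524348810598*t^3 + 17155699292746*t^4 + 11449741802605*t^5)^{66} = 75733258553635 + 13329325529115*t + 97853832054846*t^2 + 93518944699636*t^3 + 3655201588191*t^4 + 51491467330713*t^5.

75733258553635 + 13329325529115*t + 97853832054846*t^2 + 93518944699636*t^3 + 3655201588191*t^4 + 51491467330713*t^5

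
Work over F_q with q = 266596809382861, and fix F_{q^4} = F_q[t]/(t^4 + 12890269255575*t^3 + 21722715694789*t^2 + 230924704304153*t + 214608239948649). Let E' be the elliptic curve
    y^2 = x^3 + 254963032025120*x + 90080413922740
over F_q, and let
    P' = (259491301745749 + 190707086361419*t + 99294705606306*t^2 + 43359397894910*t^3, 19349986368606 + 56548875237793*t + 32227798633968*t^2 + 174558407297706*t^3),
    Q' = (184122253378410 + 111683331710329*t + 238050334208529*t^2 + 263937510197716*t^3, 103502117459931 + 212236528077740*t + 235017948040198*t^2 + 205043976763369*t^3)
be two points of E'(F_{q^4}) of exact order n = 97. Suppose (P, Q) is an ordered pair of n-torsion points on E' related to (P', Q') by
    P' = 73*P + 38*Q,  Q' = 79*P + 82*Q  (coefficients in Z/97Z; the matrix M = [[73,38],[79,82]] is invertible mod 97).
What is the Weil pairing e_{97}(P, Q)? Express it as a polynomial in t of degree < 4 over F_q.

70843779700538 + 56164902765828*t + 107332727519184*t^2 + 193146256717158*t^3

Under M = [[73,38],[79,82]] in GL_2(Z/97), e_{97}(P',Q') = e_{97}(P,Q)^(73*82-38*79 mod 97).
Inverting 74 mod 97: 59. Thus e_{97}(P,Q) = e(P',Q')^{59}.
Run Miller on y^2=x^3+254963032025120*x+90080413922740 over F_{266596809382861}: ladder 1100001 (7 bits); e = f_P(D_Q)/f_Q(D_P).
f_P(D_Q)/f_Q(D_P) = 44673402605655 + 243744240589251*t + 112475756986559*t^2 + 147900537778164*t^3.
Thus e_{97}(P,Q) = 70843779700538 + 56164902765828*t + 107332727519184*t^2 + 193146256717158*t^3.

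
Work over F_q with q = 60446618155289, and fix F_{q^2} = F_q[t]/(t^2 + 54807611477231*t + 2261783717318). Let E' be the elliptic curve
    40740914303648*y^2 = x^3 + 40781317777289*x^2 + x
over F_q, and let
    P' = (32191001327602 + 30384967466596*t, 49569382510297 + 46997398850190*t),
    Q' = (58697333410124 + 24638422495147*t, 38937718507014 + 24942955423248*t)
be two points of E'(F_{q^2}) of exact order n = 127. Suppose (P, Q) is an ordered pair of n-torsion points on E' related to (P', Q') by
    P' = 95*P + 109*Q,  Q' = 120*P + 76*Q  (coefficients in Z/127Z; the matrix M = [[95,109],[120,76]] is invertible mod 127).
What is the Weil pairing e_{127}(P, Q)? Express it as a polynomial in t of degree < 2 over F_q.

The 127-Weil pairing on E[127] over F_{60446618155289} is alternating-bilinear: e_{127}(P',Q') = e_{127}(P,Q)^det(M).
So e_{127}(P,Q) = e_{127}(P',Q')^{7}, since 109*7 = 1 mod 127.
Undo Montgomery via alpha=15992333762393, beta=11360608233624: (a',b')=(9969409260949,26725349067537) over F_{60446618155289}.
Build f_{127,P'} and f_{127,Q'} via the 7-bit ladder of 127=1111111_2; evaluate at shifted divisors; quotient in F_{60446618155289^2}.
The quotient is 39571093183964 + 14495468426293*t.
Finally e_{127}(P,Q) = 20130933717052 + 12268292450941*t.

20130933717052 + 12268292450941*t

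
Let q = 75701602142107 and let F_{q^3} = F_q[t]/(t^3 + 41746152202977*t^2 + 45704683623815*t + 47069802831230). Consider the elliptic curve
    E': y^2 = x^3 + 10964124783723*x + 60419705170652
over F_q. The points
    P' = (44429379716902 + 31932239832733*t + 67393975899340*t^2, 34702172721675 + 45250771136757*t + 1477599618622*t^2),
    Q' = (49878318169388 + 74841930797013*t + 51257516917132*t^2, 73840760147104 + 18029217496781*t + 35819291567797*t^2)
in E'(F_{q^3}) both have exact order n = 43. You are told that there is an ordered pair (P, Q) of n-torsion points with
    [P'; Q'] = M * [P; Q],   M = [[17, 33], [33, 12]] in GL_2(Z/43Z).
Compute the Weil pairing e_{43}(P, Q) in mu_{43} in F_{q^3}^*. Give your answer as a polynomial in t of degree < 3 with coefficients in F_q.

72001494297985 + 71960525270323*t + 17002146256587*t^2

The 43-Weil pairing on E[43] over F_{75701602142107} is alternating-bilinear: e_{43}(P',Q') = e_{43}(P,Q)^det(M).
det(M) mod 43 = 18; its inverse in (Z/43)^* is 12 (check: 18*12 mod 43 = 1).
n = 43 = (101011)_2 (6 bits, wt 4); accumulate f_{43,P'}(Q'+S)/f_{43,P'}(S) along the 5-step ladder.
f_P(D_Q)/f_Q(D_P) = 5998166421712 + 65597411587832*t + 74035256084094*t^2.
Hence e(P,Q) = 72001494297985 + 71960525270323*t + 17002146256587*t^2 in F_{75701602142107^3}^*.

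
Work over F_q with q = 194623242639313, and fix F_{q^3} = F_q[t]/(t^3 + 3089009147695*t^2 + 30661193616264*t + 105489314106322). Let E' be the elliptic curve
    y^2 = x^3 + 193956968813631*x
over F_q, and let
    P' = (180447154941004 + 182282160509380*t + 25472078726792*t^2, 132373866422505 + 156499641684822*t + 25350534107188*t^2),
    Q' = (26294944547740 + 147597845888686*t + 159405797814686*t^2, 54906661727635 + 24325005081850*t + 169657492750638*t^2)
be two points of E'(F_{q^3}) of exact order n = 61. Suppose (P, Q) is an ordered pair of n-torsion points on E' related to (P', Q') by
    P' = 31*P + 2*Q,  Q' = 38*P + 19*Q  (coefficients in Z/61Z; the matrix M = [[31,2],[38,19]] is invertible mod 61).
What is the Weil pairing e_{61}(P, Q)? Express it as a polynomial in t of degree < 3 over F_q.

Under M = [[31,2],[38,19]] in GL_2(Z/61), e_{61}(P',Q') = e_{61}(P,Q)^(31*19-2*38 mod 61).
So e_{61}(P,Q) = e_{61}(P',Q')^{22}, since 25*22 = 1 mod 61.
6-bit Miller (111101) on E'/F_{194623242639313} with a'=193956968813631, b'=0: accumulate tangent/chord ratios at Q'+S and P'+S'.
The quotient is 118444139787291 + 137848456608053*t + 167116291156694*t^2.
e_{61}(P,Q) = (118444139787291 + 137848456608053*t + 167116291156694*t^2)^{22} = 45209461873960 + 188509186526335*t + 177905156172620*t^2.

45209461873960 + 188509186526335*t + 177905156172620*t^2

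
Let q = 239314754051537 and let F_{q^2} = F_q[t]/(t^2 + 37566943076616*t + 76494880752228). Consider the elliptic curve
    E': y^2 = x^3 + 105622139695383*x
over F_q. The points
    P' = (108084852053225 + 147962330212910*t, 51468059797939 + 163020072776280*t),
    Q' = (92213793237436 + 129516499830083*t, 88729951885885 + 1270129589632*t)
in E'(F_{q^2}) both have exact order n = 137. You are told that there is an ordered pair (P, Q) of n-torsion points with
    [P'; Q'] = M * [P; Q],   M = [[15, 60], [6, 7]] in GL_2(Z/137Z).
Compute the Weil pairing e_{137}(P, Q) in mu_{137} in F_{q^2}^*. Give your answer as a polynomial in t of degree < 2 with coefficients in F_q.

e_{137} is bilinear + alternating on E[137], so e_{137}(15*P + 60*Q, 6*P + 7*Q) = e_{137}(P,Q)^(15*7-60*6).
det M = 15*7 - 60*6 = -255 = 19 (mod 137); 19^{-1} = 101 (mod 137).
n = 137 = (10001001)_2 (8 bits, wt 3); accumulate f_{137,P'}(Q'+S)/f_{137,P'}(S) along the 7-step ladder.
Result: e(P',Q') = 34123572472362 + 33654803006841*t.
Hence e(P,Q) = 200866920939322 + 64680064854065*t in F_{239314754051537^2}^*.

200866920939322 + 64680064854065*t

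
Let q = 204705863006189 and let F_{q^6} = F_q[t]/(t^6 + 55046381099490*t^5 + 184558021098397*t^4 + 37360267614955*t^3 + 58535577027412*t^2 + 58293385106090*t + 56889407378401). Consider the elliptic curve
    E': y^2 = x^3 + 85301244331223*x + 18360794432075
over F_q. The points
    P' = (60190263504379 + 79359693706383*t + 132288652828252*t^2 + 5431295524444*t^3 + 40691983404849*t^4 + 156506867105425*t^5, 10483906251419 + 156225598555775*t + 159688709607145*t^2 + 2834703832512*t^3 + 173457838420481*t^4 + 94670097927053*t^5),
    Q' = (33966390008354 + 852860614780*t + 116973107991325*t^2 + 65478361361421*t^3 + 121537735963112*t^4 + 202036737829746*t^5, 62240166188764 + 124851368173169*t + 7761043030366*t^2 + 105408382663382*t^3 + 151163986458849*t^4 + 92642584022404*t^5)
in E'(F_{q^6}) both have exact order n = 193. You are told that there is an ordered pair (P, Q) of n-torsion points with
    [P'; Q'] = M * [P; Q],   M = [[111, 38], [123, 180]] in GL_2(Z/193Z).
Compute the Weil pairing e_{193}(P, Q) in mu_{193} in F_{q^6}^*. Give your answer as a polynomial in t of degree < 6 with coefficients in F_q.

Under M = [[111,38],[123,180]] in GL_2(Z/193), e_{193}(P',Q') = e_{193}(P,Q)^(111*180-38*123 mod 193).
det(M) mod 193 = 59; its inverse in (Z/193)^* is 36 (check: 59*36 mod 193 = 1).
n = 193 = (11000001)_2 (8 bits, wt 3); accumulate f_{193,P'}(Q'+S)/f_{193,P'}(S) along the 7-step ladder.
The quotient is 161179446325455 + 66491121636824*t + 24371981906069*t^2 + 99194104061548*t^3 + 2035080439855*t^4 + 126487316435423*t^5.
Finally e_{193}(P,Q) = 29693974589840 + 192571008498871*t + 166826881205571*t^2 + 125973908650613*t^3 + 60595894105611*t^4 + 139746040448369*t^5.

29693974589840 + 192571008498871*t + 166826881205571*t^2 + 125973908650613*t^3 + 60595894105611*t^4 + 139746040448369*t^5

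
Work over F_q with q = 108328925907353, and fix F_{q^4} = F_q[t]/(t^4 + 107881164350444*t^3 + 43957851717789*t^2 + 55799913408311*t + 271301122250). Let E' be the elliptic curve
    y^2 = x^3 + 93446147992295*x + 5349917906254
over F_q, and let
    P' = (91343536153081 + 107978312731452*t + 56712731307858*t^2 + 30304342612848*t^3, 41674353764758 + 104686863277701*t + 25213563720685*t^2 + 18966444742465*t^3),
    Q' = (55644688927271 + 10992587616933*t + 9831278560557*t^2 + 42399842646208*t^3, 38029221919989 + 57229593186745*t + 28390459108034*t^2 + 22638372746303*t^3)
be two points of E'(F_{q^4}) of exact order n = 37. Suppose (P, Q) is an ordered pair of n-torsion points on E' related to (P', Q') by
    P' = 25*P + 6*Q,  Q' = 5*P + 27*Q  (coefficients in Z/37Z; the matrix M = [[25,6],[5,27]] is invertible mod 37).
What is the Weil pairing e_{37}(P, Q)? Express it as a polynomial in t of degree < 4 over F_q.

106576156223369 + 86855259496622*t + 101208815253833*t^2 + 30935626373039*t^3

The 37-Weil pairing on E[37] over F_{108328925907353} is alternating-bilinear: e_{37}(P',Q') = e_{37}(P,Q)^det(M).
25*27 - 6*5 = 645; reduced mod 37: det = 16, inverse 7.
n = 37 = (100101)_2 (6 bits, wt 3); accumulate f_{37,P'}(Q'+S)/f_{37,P'}(S) along the 5-step ladder.
The quotient is 51054255739166 + 105236769734058*t + 17634146504209*t^2 + 101021863031005*t^3.
(51054255739166 + 105236769734058*t + 17634146504209*t^2 + 101021863031005*t^3)^{7} mod (108328925907353,f) = 106576156223369 + 86855259496622*t + 101208815253833*t^2 + 30935626373039*t^3.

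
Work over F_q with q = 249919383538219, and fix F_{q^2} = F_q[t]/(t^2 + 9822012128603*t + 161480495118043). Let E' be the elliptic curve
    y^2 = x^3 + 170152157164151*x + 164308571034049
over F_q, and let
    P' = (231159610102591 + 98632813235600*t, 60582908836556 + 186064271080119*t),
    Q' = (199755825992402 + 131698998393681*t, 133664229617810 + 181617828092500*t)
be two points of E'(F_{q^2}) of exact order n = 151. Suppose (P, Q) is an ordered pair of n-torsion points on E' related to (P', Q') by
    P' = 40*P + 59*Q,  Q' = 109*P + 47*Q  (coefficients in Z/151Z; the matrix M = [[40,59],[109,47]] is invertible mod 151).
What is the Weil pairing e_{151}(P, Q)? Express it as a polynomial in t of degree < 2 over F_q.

Since e_{151}(P,P)=e_{151}(Q,Q)=1 and e_{151}(Q,P)=e_{151}(P,Q)^{-1}, expanding e_{151}(40*P + 59*Q,109*P + 47*Q) leaves e(P,Q)^det(M).
So e_{151}(P,Q) = e_{151}(P',Q')^{115}, since 130*115 = 1 mod 151.
n = 151 = (10010111)_2 (8 bits, wt 5); accumulate f_{151,P'}(Q'+S)/f_{151,P'}(S) along the 7-step ladder.
Miller gives e_{151}(P',Q') = 92791889834490 + 96470969936479*t in F_{249919383538219^2}.
e_{151}(P,Q) = (92791889834490 + 96470969936479*t)^{115} = 223572174028402 + 196640558354856*t.

223572174028402 + 196640558354856*t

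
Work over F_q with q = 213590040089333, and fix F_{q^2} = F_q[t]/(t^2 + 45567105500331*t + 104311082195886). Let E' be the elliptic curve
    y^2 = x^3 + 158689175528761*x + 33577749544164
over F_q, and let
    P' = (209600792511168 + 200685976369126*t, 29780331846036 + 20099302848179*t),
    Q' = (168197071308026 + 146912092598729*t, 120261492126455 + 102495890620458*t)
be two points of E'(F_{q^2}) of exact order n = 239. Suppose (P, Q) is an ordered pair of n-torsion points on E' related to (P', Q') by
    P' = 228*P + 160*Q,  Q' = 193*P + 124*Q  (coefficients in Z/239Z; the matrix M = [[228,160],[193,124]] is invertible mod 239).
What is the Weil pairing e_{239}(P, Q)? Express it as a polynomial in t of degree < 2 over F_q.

159043501358662 + 200005809078661*t

e_{239} is bilinear + alternating on E[239], so e_{239}(228*P + 160*Q, 193*P + 124*Q) = e_{239}(P,Q)^(228*124-160*193).
det M = 228*124 - 160*193 = -2608 = 21 (mod 239); 21^{-1} = 148 (mod 239).
Miller loop for e_{239} over F_{213590040089333^2}: bits of 239 = 11101111; 7 double steps + 6 add steps, l/v at each.
The quotient is 151556201699971 + 63641701925229*t.
Finally e_{239}(P,Q) = 159043501358662 + 200005809078661*t.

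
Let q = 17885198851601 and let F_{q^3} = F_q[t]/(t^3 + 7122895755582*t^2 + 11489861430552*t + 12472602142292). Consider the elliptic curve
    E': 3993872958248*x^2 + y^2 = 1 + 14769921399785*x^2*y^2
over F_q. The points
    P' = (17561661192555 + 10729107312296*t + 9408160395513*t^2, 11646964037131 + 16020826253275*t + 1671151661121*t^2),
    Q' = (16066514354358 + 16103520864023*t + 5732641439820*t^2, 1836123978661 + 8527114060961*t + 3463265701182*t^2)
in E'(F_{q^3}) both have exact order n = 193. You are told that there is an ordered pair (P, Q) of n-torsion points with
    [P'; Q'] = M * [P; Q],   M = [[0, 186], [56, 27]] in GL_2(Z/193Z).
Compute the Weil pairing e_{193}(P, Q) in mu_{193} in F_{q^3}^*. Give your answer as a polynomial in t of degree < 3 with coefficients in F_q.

12355827857846 + 2739763657511*t + 1113835644976*t^2

The 193-Weil pairing on E[193] over F_{17885198851601} is alternating-bilinear: e_{193}(P',Q') = e_{193}(P,Q)^det(M).
0*27 - 186*56 = -10416; reduced mod 193: det = 6, inverse 161.
Edwards a_E,d_E -> Montgomery A=2280140983259,B=10991389280074 -> Weierstrass 7069802104551,9721183067411 via alpha=6108165534939,beta=1777287602516.
Build f_{193,P'} and f_{193,Q'} via the 8-bit ladder of 193=11000001_2; evaluate at shifted divisors; quotient in F_{17885198851601^3}.
f_P(D_Q)/f_Q(D_P) = 16585682291946 + 17456259183070*t + 1468033856009*t^2.
Thus e_{193}(P,Q) = 12355827857846 + 2739763657511*t + 1113835644976*t^2.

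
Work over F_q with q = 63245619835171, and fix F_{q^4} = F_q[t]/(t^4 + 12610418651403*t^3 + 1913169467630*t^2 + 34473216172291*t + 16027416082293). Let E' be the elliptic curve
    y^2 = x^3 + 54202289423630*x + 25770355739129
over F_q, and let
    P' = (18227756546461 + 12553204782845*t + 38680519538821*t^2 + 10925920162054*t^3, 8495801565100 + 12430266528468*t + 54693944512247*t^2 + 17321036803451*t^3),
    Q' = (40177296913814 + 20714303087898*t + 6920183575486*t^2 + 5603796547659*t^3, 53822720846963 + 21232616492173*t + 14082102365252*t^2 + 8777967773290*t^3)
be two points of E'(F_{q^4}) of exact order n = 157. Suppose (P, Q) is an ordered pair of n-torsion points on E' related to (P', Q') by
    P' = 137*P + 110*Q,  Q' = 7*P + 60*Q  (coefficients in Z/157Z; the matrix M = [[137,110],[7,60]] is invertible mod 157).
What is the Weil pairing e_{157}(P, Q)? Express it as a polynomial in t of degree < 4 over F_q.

42291164929747 + 17738808771855*t + 32373129113682*t^2 + 50277988356803*t^3

e_{157}(aP+bQ,cP+dQ) = e_{157}(P,Q)^(ad-bc); with (a,b,c,d)=(137,110,7,60) this gives the det-157 law.
So e_{157}(P,Q) = e_{157}(P',Q')^{115}, since 71*115 = 1 mod 157.
Build f_{157,P'} and f_{157,Q'} via the 8-bit ladder of 157=10011101_2; evaluate at shifted divisors; quotient in F_{63245619835171^4}.
e_{157}(P',Q') = 53890569824742 + 40027845945475*t + 54821036015019*t^2 + 5355219751338*t^3.
Hence e(P,Q) = 42291164929747 + 17738808771855*t + 32373129113682*t^2 + 50277988356803*t^3 in F_{63245619835171^4}^*.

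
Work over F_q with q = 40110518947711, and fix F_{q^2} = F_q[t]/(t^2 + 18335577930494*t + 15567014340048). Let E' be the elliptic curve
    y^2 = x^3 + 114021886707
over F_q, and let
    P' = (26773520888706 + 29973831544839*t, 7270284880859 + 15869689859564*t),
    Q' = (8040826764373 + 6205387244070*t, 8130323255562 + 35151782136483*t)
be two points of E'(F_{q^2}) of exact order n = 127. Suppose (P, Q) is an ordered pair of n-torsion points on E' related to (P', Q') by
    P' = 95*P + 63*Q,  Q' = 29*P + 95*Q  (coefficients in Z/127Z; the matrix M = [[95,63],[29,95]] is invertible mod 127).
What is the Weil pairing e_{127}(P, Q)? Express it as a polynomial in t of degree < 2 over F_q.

Under M = [[95,63],[29,95]] in GL_2(Z/127), e_{127}(P',Q') = e_{127}(P,Q)^(95*95-63*29 mod 127).
det M = 95*95 - 63*29 = 7198 = 86 (mod 127); 86^{-1} = 96 (mod 127).
7-bit Miller (1111111) on E'/F_{40110518947711} with a'=0, b'=114021886707: accumulate tangent/chord ratios at Q'+S and P'+S'.
So e_{127}(P',Q') = 13991696034537 + 30899194116665*t.
Finally e_{127}(P,Q) = 27621385839049 + 11526621081545*t.

27621385839049 + 11526621081545*t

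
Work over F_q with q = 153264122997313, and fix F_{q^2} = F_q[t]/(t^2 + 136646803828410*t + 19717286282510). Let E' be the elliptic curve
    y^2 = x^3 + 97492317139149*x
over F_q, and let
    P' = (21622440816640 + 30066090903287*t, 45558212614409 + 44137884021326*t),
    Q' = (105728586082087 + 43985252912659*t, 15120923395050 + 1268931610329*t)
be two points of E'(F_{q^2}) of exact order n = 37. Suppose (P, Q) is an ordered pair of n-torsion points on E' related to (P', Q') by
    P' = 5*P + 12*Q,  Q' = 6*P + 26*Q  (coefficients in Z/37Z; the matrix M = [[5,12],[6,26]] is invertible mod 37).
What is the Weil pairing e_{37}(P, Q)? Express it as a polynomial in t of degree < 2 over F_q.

75268335305653 + 90087196208175*t

The 37-Weil pairing on E[37] over F_{153264122997313} is alternating-bilinear: e_{37}(P',Q') = e_{37}(P,Q)^det(M).
Inverting 21 mod 37: 30. Thus e_{37}(P,Q) = e(P',Q')^{30}.
Run Miller on y^2=x^3+97492317139149*x over F_{153264122997313}: ladder 100101 (6 bits); e = f_P(D_Q)/f_Q(D_P).
f_P(D_Q)/f_Q(D_P) = 110851006331517 + 10489069154569*t.
(110851006331517 + 10489069154569*t)^{30} mod (153264122997313,f) = 75268335305653 + 90087196208175*t.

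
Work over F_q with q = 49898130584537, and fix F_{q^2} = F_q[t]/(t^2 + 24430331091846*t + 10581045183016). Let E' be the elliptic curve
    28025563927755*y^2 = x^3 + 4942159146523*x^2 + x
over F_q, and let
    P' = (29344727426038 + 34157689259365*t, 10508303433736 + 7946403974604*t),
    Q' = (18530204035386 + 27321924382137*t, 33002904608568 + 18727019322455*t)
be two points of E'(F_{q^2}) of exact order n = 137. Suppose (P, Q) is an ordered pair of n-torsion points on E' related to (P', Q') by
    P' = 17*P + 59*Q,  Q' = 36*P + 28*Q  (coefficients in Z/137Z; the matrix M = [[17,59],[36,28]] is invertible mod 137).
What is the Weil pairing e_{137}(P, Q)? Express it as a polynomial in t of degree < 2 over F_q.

Under M = [[17,59],[36,28]] in GL_2(Z/137), e_{137}(P',Q') = e_{137}(P,Q)^(17*28-59*36 mod 137).
Hence e(P,Q) = e(P',Q')^{34} where 34 = 133^{-1} mod 137.
Undo Montgomery via alpha=4847970572786, beta=20513353205856: (a',b')=(25620240727333,0) over F_{49898130584537}.
Double-and-add over 10001001: 8-1 doublings, 3-1 additions; each step l_{T,T}/v_{2T} or l_{T,P'}/v at Q'+S for random S.
So e_{137}(P',Q') = 18584907556807 + 25058335723448*t.
e_{137}(P,Q) = (18584907556807 + 25058335723448*t)^{34} = 18568853589602 + 43512045041769*t.

18568853589602 + 43512045041769*t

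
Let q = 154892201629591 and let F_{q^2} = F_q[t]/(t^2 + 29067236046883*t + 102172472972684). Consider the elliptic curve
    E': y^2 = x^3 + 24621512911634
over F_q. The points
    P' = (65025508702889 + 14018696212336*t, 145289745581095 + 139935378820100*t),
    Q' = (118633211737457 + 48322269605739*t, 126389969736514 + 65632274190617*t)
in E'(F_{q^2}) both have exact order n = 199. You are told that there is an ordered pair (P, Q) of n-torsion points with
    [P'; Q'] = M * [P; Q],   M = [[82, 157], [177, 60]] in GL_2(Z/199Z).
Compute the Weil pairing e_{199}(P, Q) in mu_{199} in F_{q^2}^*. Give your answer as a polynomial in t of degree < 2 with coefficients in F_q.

e_{199}(aP+bQ,cP+dQ) = e_{199}(P,Q)^(ad-bc); with (a,b,c,d)=(82,157,177,60) this gives the det-199 law.
Hence e(P,Q) = e(P',Q')^{112} where 112 = 16^{-1} mod 199.
Build f_{199,P'} and f_{199,Q'} via the 8-bit ladder of 199=11000111_2; evaluate at shifted divisors; quotient in F_{154892201629591^2}.
Result: e(P',Q') = 143710935920660 + 52768809771200*t.
Hence e(P,Q) = 42141116388930 + 21933414739586*t in F_{154892201629591^2}^*.

42141116388930 + 21933414739586*t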